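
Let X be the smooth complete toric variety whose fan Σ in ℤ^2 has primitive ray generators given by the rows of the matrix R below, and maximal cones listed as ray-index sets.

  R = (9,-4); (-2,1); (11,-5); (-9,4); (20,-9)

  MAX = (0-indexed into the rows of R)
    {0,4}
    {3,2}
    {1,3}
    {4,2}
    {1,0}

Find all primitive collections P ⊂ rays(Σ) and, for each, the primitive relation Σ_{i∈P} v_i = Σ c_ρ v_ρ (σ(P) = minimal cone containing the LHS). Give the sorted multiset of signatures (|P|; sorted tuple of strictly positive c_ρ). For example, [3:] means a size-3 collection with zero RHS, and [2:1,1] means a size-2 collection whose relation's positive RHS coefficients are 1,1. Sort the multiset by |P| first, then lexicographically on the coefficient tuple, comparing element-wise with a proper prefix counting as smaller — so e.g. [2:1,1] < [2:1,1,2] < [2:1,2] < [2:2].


The 5 primitive collections of Σ (r=5, n=2):

  P={0,3}:  v_{0} + v_{3} = 0  →  sig = [2:]
  P={0,2}:  v_{0} + v_{2} = v_{4}  →  sig = [2:1]
  P={1,2}:  v_{1} + v_{2} = v_{0}  →  sig = [2:1]
  P={3,4}:  v_{3} + v_{4} = v_{2}  →  sig = [2:1]
  P={1,4}:  v_{1} + v_{4} = 2·v_{0}  →  sig = [2:2]

Hence PRS(X_Σ) =
[[2:], [2:1], [2:1], [2:1], [2:2]]


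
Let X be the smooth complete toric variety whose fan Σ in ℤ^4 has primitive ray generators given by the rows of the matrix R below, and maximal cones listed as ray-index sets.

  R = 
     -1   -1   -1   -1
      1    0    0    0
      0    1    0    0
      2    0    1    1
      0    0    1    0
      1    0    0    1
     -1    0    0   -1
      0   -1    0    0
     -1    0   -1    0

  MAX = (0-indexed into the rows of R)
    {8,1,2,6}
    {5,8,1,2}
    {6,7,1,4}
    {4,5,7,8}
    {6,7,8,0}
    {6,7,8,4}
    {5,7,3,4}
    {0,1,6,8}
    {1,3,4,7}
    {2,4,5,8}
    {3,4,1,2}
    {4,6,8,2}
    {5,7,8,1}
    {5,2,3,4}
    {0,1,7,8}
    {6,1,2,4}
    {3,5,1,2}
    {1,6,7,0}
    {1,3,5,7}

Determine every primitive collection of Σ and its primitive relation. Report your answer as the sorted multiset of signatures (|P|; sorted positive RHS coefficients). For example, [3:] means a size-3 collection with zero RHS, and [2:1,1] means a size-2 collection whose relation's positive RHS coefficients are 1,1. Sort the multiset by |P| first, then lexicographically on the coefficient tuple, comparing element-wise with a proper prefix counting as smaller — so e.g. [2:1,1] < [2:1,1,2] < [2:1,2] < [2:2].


11 collections generate NE(X_Σ); each relation:

  • {2,7}:  v_{2} + v_{7} = 0  ⇒ sig = [2:]
  • {5,6}:  v_{5} + v_{6} = 0  ⇒ sig = [2:]
  • {3,8}:  v_{3} + v_{8} = v_{5}  ⇒ sig = [2:1]
  • {0,3}:  v_{0} + v_{3} = v_{1} + v_{7}  ⇒ sig = [2:1,1]
  • {0,4}:  v_{0} + v_{4} = v_{6} + v_{7}  ⇒ sig = [2:1,1]
  • {3,6}:  v_{3} + v_{6} = v_{1} + v_{4}  ⇒ sig = [2:1,1]
  • {0,2}:  v_{0} + v_{2} = v_{1} + v_{6} + v_{8}  ⇒ sig = [2:1,1,1]
  • {0,5}:  v_{0} + v_{5} = v_{1} + v_{7} + v_{8}  ⇒ sig = [2:1,1,1]
  • {1,4,8}:  v_{1} + v_{4} + v_{8} = 0  ⇒ sig = [3:]
  • {1,4,5}:  v_{1} + v_{4} + v_{5} = v_{3}  ⇒ sig = [3:1]
  • {1,6,7,8}:  v_{1} + v_{6} + v_{7} + v_{8} = v_{0}  ⇒ sig = [4:1]

Hence PRS(X_Σ) =
[[2:], [2:], [2:1], [2:1,1], [2:1,1], [2:1,1], [2:1,1,1], [2:1,1,1], [3:], [3:1], [4:1]]


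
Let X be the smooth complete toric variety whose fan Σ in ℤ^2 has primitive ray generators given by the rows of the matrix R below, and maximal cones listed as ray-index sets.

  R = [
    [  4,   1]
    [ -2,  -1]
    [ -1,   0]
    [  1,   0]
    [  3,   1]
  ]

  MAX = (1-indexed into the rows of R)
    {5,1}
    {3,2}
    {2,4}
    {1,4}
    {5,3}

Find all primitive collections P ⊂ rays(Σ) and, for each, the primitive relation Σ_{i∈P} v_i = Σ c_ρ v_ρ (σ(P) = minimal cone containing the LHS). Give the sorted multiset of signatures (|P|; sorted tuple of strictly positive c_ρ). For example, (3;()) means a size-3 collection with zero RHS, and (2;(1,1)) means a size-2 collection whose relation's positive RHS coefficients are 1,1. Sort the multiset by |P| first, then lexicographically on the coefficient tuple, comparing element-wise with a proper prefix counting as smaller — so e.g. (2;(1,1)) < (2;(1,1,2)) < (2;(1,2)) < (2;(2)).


5 collections generate NE(X_Σ); each relation:

  {3,4}:  v_{3} + v_{4} = 0  ⟹  sig = (2;())
  {1,3}:  v_{1} + v_{3} = v_{5}  ⟹  sig = (2;(1))
  {2,5}:  v_{2} + v_{5} = v_{4}  ⟹  sig = (2;(1))
  {4,5}:  v_{4} + v_{5} = v_{1}  ⟹  sig = (2;(1))
  {1,2}:  v_{1} + v_{2} = 2·v_{4}  ⟹  sig = (2;(2))

so the primitive-relation signature multiset is
    (2;())
    (2;(1))
    (2;(1))
    (2;(1))
    (2;(2))


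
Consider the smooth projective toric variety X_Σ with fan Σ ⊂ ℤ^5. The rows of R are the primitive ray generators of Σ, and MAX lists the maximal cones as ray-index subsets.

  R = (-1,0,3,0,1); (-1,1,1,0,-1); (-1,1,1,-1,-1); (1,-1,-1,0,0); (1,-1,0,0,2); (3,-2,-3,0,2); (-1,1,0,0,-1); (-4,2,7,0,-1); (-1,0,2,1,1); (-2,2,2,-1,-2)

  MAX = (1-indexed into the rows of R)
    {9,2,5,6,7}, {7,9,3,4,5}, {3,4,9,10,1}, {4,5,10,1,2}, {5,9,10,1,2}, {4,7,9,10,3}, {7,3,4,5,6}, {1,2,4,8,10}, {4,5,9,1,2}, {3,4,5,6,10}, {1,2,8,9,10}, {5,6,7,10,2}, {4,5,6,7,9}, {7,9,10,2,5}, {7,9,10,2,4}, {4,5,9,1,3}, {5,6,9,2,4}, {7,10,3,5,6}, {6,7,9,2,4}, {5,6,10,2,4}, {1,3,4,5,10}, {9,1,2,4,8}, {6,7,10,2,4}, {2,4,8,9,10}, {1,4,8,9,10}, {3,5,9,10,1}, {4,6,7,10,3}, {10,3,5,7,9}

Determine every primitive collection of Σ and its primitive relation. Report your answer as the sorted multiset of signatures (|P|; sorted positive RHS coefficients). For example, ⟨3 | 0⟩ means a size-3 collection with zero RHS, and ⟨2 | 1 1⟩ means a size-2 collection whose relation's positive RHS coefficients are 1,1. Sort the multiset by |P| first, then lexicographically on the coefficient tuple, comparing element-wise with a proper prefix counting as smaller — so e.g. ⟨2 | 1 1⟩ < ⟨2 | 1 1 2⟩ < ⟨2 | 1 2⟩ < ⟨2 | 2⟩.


Minimal non-faces — 13 found among 10 rays, 28 max cones:

  {2,3}:  v_{2} + v_{3} = v_{10}  ⟹  sig = ⟨2 | 1⟩
  {1,7}:  v_{1} + v_{7} = v_{3} + v_{9}  ⟹  sig = ⟨2 | 1 1⟩
  {3,8}:  v_{3} + v_{8} = v_{1} + v_{4} + v_{9} + 2·v_{10}  ⟹  sig = ⟨2 | 1 1 1 2⟩
  {6,8}:  v_{6} + v_{8} = v_{1} + 2·v_{2} + v_{4} + v_{5}  ⟹  sig = ⟨2 | 1 1 1 2⟩
  {1,6}:  v_{1} + v_{6} = v_{2} + v_{4} + 2·v_{5}  ⟹  sig = ⟨2 | 1 1 2⟩
  {5,8}:  v_{5} + v_{8} = 2·v_{1} + v_{2}  ⟹  sig = ⟨2 | 1 2⟩
  {7,8}:  v_{7} + v_{8} = v_{4} + 2·v_{9} + 2·v_{10}  ⟹  sig = ⟨2 | 1 2 2⟩
  {3,6,9}:  v_{3} + v_{6} + v_{9} = v_{5}  ⟹  sig = ⟨3 | 1⟩
  {6,9,10}:  v_{6} + v_{9} + v_{10} = v_{2} + v_{5}  ⟹  sig = ⟨3 | 1 1⟩
  {2,4,5,7}:  v_{2} + v_{4} + v_{5} + v_{7} = 0  ⟹  sig = ⟨4 | 0⟩
  {4,5,7,10}:  v_{4} + v_{5} + v_{7} + v_{10} = v_{3}  ⟹  sig = ⟨4 | 1⟩
  {4,5,9,10}:  v_{4} + v_{5} + v_{9} + v_{10} = v_{1}  ⟹  sig = ⟨4 | 1⟩
  {1,2,4,9,10}:  v_{1} + v_{2} + v_{4} + v_{9} + v_{10} = v_{8}  ⟹  sig = ⟨5 | 1⟩

Hence PRS(X_Σ) =
    ⟨2 | 1⟩
    ⟨2 | 1 1⟩
    ⟨2 | 1 1 1 2⟩
    ⟨2 | 1 1 1 2⟩
    ⟨2 | 1 1 2⟩
    ⟨2 | 1 2⟩
    ⟨2 | 1 2 2⟩
    ⟨3 | 1⟩
    ⟨3 | 1 1⟩
    ⟨4 | 0⟩
    ⟨4 | 1⟩
    ⟨4 | 1⟩
    ⟨5 | 1⟩


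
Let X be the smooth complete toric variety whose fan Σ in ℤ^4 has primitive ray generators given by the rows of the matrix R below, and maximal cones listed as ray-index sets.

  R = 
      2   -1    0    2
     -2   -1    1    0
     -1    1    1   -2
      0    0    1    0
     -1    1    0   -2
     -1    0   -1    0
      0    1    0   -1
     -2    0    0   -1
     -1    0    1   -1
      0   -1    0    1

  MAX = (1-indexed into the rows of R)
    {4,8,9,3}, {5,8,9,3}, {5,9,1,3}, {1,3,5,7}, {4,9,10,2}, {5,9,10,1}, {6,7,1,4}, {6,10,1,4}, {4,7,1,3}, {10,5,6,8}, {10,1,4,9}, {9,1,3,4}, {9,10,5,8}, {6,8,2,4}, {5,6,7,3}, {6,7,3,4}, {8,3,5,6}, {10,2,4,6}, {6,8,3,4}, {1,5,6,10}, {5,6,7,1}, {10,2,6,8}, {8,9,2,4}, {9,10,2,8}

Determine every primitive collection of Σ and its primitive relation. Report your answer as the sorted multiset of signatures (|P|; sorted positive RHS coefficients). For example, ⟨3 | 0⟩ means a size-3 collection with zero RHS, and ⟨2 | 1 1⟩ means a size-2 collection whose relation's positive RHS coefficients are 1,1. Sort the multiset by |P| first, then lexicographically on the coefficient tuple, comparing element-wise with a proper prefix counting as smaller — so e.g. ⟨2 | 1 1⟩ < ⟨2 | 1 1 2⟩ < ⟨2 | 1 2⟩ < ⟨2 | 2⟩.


13 collections generate NE(X_Σ); each relation:

  P={7,10}:  v_{7} + v_{10} = 0 — sig = ⟨2 | 0⟩
  P={1,8}:  v_{1} + v_{8} = v_{10} — sig = ⟨2 | 1⟩
  P={3,10}:  v_{3} + v_{10} = v_{9} — sig = ⟨2 | 1⟩
  P={4,5}:  v_{4} + v_{5} = v_{3} — sig = ⟨2 | 1⟩
  P={6,9}:  v_{6} + v_{9} = v_{8} — sig = ⟨2 | 1⟩
  P={7,9}:  v_{7} + v_{9} = v_{3} — sig = ⟨2 | 1⟩
  P={2,5}:  v_{2} + v_{5} = v_{8} + v_{9} — sig = ⟨2 | 1 1⟩
  P={2,7}:  v_{2} + v_{7} = v_{4} + v_{8} — sig = ⟨2 | 1 1⟩
  P={7,8}:  v_{7} + v_{8} = v_{3} + v_{6} — sig = ⟨2 | 1 1⟩
  P={2,3}:  v_{2} + v_{3} = v_{4} + v_{8} + v_{9} — sig = ⟨2 | 1 1 1⟩
  P={1,2}:  v_{1} + v_{2} = v_{4} + 2·v_{10} — sig = ⟨2 | 1 2⟩
  P={1,3,6}:  v_{1} + v_{3} + v_{6} = 0 — sig = ⟨3 | 0⟩
  P={4,8,10}:  v_{4} + v_{8} + v_{10} = v_{2} — sig = ⟨3 | 1⟩

Hence PRS(X_Σ) =
    ⟨2 | 0⟩
    ⟨2 | 1⟩
    ⟨2 | 1⟩
    ⟨2 | 1⟩
    ⟨2 | 1⟩
    ⟨2 | 1⟩
    ⟨2 | 1 1⟩
    ⟨2 | 1 1⟩
    ⟨2 | 1 1⟩
    ⟨2 | 1 1 1⟩
    ⟨2 | 1 2⟩
    ⟨3 | 0⟩
    ⟨3 | 1⟩


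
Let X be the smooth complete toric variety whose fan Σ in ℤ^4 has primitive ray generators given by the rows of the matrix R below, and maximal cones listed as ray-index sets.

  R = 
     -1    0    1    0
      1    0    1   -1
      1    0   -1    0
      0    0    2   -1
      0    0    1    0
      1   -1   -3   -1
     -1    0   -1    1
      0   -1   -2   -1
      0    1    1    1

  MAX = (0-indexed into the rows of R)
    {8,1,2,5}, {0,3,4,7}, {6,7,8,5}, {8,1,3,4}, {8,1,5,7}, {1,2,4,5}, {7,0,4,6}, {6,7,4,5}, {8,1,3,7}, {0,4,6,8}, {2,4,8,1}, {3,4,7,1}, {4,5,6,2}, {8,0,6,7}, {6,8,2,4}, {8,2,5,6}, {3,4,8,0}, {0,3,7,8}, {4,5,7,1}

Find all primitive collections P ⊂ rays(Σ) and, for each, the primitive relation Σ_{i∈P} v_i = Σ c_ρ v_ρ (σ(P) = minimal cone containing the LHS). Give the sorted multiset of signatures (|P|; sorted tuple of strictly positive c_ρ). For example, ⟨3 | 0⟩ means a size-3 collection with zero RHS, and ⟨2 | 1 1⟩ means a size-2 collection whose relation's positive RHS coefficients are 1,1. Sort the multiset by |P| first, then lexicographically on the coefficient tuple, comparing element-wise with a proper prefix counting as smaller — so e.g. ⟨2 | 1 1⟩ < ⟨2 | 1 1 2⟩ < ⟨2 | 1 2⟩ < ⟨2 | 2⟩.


The 10 primitive collections of Σ (r=9, n=4):

  P = {0,2}:  v_{0} + v_{2} = 0  →  sig = ⟨2 | 0⟩
  P = {1,6}:  v_{1} + v_{6} = 0  →  sig = ⟨2 | 0⟩
  P = {0,1}:  v_{0} + v_{1} = v_{3}  →  sig = ⟨2 | 1⟩
  P = {0,5}:  v_{0} + v_{5} = v_{7}  →  sig = ⟨2 | 1⟩
  P = {2,3}:  v_{2} + v_{3} = v_{1}  →  sig = ⟨2 | 1⟩
  P = {2,7}:  v_{2} + v_{7} = v_{5}  →  sig = ⟨2 | 1⟩
  P = {3,6}:  v_{3} + v_{6} = v_{0}  →  sig = ⟨2 | 1⟩
  P = {3,5}:  v_{3} + v_{5} = v_{1} + v_{7}  →  sig = ⟨2 | 1 1⟩
  P = {4,7,8}:  v_{4} + v_{7} + v_{8} = 0  →  sig = ⟨3 | 0⟩
  P = {4,5,8}:  v_{4} + v_{5} + v_{8} = v_{2}  →  sig = ⟨3 | 1⟩

so the primitive-relation signature multiset is
[⟨2 | 0⟩, ⟨2 | 0⟩, ⟨2 | 1⟩, ⟨2 | 1⟩, ⟨2 | 1⟩, ⟨2 | 1⟩, ⟨2 | 1⟩, ⟨2 | 1 1⟩, ⟨3 | 0⟩, ⟨3 | 1⟩]


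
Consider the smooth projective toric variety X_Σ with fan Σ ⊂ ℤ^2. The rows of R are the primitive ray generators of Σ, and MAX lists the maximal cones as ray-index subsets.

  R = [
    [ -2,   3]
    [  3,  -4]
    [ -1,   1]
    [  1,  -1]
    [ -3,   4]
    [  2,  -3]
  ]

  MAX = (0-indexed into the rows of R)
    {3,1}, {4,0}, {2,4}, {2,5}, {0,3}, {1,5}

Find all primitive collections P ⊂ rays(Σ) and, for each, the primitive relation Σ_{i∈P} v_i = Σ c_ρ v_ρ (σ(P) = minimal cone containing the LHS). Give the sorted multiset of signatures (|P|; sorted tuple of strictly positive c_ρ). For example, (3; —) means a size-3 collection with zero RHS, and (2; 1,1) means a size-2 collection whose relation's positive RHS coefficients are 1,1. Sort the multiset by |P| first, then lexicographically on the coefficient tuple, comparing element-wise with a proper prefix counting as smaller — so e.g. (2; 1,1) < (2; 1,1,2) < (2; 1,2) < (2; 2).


Σ has 9 primitive collections:

  • {0,5}:  v_{0} + v_{5} = 0 ; sig = (2; —)
  • {1,4}:  v_{1} + v_{4} = 0 ; sig = (2; —)
  • {2,3}:  v_{2} + v_{3} = 0 ; sig = (2; —)
  • {0,1}:  v_{0} + v_{1} = v_{3} ; sig = (2; 1)
  • {0,2}:  v_{0} + v_{2} = v_{4} ; sig = (2; 1)
  • {1,2}:  v_{1} + v_{2} = v_{5} ; sig = (2; 1)
  • {3,4}:  v_{3} + v_{4} = v_{0} ; sig = (2; 1)
  • {3,5}:  v_{3} + v_{5} = v_{1} ; sig = (2; 1)
  • {4,5}:  v_{4} + v_{5} = v_{2} ; sig = (2; 1)

Hence PRS(X_Σ) =
    (2; —)
    (2; —)
    (2; —)
    (2; 1)
    (2; 1)
    (2; 1)
    (2; 1)
    (2; 1)
    (2; 1)


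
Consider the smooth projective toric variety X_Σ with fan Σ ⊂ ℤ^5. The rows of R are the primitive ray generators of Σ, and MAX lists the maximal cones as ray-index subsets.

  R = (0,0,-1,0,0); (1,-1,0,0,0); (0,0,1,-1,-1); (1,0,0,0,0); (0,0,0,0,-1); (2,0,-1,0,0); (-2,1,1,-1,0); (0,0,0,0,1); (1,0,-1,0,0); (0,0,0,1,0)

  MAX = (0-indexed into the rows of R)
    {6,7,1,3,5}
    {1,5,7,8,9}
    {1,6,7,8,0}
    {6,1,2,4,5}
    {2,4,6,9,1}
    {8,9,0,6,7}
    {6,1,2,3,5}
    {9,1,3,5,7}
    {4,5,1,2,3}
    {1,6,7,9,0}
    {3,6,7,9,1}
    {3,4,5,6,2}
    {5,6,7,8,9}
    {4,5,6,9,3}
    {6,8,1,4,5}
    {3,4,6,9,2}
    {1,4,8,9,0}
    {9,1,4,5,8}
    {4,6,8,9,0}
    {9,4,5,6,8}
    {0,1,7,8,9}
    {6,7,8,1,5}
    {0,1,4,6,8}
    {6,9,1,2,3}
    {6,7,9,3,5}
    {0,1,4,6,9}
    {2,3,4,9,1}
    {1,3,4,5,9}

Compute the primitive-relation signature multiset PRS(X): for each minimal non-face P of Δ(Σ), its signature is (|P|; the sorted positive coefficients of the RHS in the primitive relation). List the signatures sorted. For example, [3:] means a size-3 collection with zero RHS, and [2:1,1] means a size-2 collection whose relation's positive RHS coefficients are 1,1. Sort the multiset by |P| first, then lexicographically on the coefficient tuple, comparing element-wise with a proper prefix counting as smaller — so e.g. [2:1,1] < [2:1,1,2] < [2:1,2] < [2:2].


11 minimal non-faces of Δ(Σ) (on 10 rays):

  • {4,7}:  v_{4} + v_{7} = 0  so sig = [2:]
  • {0,3}:  v_{0} + v_{3} = v_{8}  so sig = [2:1]
  • {3,8}:  v_{3} + v_{8} = v_{5}  so sig = [2:1]
  • {2,7}:  v_{2} + v_{7} = v_{1} + v_{3} + v_{6}  so sig = [2:1,1,1]
  • {0,2}:  v_{0} + v_{2} = v_{1} + v_{4} + v_{6} + v_{8}  so sig = [2:1,1,1,1]
  • {2,8}:  v_{2} + v_{8} = v_{1} + v_{4} + v_{5} + v_{6}  so sig = [2:1,1,1,1]
  • {0,5}:  v_{0} + v_{5} = 2·v_{8}  so sig = [2:2]
  • {2,5,9}:  v_{2} + v_{5} + v_{9} = 2·v_{3} + v_{4}  so sig = [3:1,2]
  • {1,6,8,9}:  v_{1} + v_{6} + v_{8} + v_{9} = 0  so sig = [4:]
  • {1,3,4,6}:  v_{1} + v_{3} + v_{4} + v_{6} = v_{2}  so sig = [4:1]
  • {1,5,6,9}:  v_{1} + v_{5} + v_{6} + v_{9} = v_{3}  so sig = [4:1]

Signatures (|P|; sorted positive RHS coefficients), sorted:
    |P|=2: 7 collections, coeffs (), (1), (1), (1,1,1), (1,1,1,1), (1,1,1,1), (2)
    |P|=3: 1 collection, coeffs (1,2)
    |P|=4: 3 collections, coeffs (), (1), (1)


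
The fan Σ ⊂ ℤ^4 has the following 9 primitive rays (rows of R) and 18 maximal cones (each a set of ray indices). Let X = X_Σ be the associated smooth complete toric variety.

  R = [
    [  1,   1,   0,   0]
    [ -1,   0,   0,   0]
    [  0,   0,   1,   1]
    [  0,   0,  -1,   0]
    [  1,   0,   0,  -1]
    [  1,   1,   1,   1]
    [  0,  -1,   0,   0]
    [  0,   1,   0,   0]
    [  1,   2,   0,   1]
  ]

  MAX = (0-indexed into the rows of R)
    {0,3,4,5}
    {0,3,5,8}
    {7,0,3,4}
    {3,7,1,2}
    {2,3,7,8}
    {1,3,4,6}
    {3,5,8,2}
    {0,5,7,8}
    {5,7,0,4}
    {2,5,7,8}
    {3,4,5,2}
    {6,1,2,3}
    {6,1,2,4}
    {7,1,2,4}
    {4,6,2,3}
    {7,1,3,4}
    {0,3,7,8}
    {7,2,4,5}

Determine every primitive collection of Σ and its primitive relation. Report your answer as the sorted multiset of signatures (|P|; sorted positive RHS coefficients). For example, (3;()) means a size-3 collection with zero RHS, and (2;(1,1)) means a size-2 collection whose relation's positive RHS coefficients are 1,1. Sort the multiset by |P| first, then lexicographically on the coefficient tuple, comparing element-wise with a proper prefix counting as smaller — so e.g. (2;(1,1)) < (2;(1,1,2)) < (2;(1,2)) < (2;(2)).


Minimal non-faces — 12 found among 9 rays, 18 max cones:

  P={6,7}:  v_{6} + v_{7} = 0  ⇒ sig = (2;())
  P={0,1}:  v_{0} + v_{1} = v_{7}  ⇒ sig = (2;(1))
  P={0,2}:  v_{0} + v_{2} = v_{5}  ⇒ sig = (2;(1))
  P={1,5}:  v_{1} + v_{5} = v_{2} + v_{7}  ⇒ sig = (2;(1,1))
  P={6,8}:  v_{6} + v_{8} = v_{3} + v_{5}  ⇒ sig = (2;(1,1))
  P={0,6}:  v_{0} + v_{6} = v_{2} + v_{3} + v_{4}  ⇒ sig = (2;(1,1,1))
  P={1,8}:  v_{1} + v_{8} = v_{2} + v_{3} + 2·v_{7}  ⇒ sig = (2;(1,1,2))
  P={5,6}:  v_{5} + v_{6} = 2·v_{2} + v_{3} + v_{4}  ⇒ sig = (2;(1,1,2))
  P={4,8}:  v_{4} + v_{8} = 2·v_{0}  ⇒ sig = (2;(2))
  P={3,5,7}:  v_{3} + v_{5} + v_{7} = v_{8}  ⇒ sig = (3;(1))
  P={1,2,3,4}:  v_{1} + v_{2} + v_{3} + v_{4} = 0  ⇒ sig = (4;())
  P={2,3,4,7}:  v_{2} + v_{3} + v_{4} + v_{7} = v_{0}  ⇒ sig = (4;(1))

Signatures (|P|; sorted positive RHS coefficients), sorted:
    |P|=2: 9 collections, coeffs (), (1), (1), (1,1), (1,1), (1,1,1), (1,1,2), (1,1,2), (2)
    |P|=3: 1 collection, coeffs (1)
    |P|=4: 2 collections, coeffs (), (1)


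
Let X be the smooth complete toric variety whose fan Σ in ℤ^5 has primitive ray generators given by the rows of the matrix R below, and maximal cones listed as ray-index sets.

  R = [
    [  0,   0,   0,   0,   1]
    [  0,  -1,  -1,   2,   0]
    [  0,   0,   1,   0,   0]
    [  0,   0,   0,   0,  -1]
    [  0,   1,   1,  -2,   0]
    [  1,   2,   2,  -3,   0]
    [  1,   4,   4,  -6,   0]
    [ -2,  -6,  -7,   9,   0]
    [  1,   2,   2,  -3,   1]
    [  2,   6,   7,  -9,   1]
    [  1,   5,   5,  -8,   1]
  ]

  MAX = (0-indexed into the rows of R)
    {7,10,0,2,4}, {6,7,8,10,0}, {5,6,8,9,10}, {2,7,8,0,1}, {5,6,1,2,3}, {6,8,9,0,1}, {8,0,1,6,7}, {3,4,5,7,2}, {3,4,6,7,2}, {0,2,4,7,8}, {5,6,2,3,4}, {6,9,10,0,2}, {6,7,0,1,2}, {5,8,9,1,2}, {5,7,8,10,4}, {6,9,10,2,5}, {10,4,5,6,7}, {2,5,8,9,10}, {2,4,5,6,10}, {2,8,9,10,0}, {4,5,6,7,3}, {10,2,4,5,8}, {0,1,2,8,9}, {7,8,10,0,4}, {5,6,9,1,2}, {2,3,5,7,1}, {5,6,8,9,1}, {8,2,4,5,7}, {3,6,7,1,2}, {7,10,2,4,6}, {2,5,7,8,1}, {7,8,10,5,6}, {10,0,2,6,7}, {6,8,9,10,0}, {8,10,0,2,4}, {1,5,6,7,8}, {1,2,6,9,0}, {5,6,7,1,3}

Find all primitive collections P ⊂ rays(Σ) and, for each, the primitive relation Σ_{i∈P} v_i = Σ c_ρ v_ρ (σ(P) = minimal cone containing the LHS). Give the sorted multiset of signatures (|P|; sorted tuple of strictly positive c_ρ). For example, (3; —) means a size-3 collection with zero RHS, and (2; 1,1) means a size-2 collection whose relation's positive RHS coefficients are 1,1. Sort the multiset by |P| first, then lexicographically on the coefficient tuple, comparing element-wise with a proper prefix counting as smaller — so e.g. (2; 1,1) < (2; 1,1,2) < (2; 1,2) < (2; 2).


15 minimal non-faces of Δ(Σ) (on 11 rays):

  {0,3}:  v_{0} + v_{3} = 0 — sig = (2; —)
  {1,4}:  v_{1} + v_{4} = 0 — sig = (2; —)
  {0,5}:  v_{0} + v_{5} = v_{8} — sig = (2; 1)
  {3,8}:  v_{3} + v_{8} = v_{5} — sig = (2; 1)
  {7,9}:  v_{7} + v_{9} = v_{0} — sig = (2; 1)
  {1,10}:  v_{1} + v_{10} = v_{0} + v_{6} — sig = (2; 1,1)
  {3,10}:  v_{3} + v_{10} = v_{4} + v_{6} — sig = (2; 1,1)
  {3,9}:  v_{3} + v_{9} = v_{2} + v_{5} + v_{6} — sig = (2; 1,1,1)
  {4,9}:  v_{4} + v_{9} = v_{2} + v_{5} + v_{10} — sig = (2; 1,1,1)
  {0,4,6}:  v_{0} + v_{4} + v_{6} = v_{10} — sig = (3; 1)
  {2,6,8}:  v_{2} + v_{6} + v_{8} = v_{9} — sig = (3; 1)
  {4,6,8}:  v_{4} + v_{6} + v_{8} = v_{5} + v_{10} — sig = (3; 1,1)
  {2,5,6,7}:  v_{2} + v_{5} + v_{6} + v_{7} = 0 — sig = (4; —)
  {2,5,7,10}:  v_{2} + v_{5} + v_{7} + v_{10} = v_{0} + v_{4} — sig = (4; 1,1)
  {2,7,8,10}:  v_{2} + v_{7} + v_{8} + v_{10} = 2·v_{0} + v_{4} — sig = (4; 1,2)

so the primitive-relation signature multiset is
{ (2; —) ×2,  (2; 1) ×3,  (2; 1,1) ×2,  (2; 1,1,1) ×2,  (3; 1) ×2,  (3; 1,1),  (4; —),  (4; 1,1),  (4; 1,2) }


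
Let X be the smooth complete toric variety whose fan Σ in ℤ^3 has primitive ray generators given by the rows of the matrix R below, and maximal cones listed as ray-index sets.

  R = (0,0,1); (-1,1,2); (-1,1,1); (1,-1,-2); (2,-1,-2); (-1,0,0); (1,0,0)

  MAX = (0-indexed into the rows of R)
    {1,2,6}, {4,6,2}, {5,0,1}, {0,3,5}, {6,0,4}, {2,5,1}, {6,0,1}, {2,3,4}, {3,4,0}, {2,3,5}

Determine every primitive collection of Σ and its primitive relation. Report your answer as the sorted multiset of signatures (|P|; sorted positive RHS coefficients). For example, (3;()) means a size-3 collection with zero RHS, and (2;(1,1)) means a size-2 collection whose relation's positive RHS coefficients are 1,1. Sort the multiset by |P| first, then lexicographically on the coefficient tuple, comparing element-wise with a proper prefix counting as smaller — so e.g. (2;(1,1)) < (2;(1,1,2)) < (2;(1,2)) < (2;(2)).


Δ(Σ) — 7 vertices, 6 min non-faces:

  P={1,3}:  v_{1} + v_{3} = 0 — sig = (2;())
  P={5,6}:  v_{5} + v_{6} = 0 — sig = (2;())
  P={0,2}:  v_{0} + v_{2} = v_{1} — sig = (2;(1))
  P={1,4}:  v_{1} + v_{4} = v_{6} — sig = (2;(1))
  P={3,6}:  v_{3} + v_{6} = v_{4} — sig = (2;(1))
  P={4,5}:  v_{4} + v_{5} = v_{3} — sig = (2;(1))

Signatures (|P|; sorted positive RHS coefficients), sorted:
    (2;())
    (2;())
    (2;(1))
    (2;(1))
    (2;(1))
    (2;(1))


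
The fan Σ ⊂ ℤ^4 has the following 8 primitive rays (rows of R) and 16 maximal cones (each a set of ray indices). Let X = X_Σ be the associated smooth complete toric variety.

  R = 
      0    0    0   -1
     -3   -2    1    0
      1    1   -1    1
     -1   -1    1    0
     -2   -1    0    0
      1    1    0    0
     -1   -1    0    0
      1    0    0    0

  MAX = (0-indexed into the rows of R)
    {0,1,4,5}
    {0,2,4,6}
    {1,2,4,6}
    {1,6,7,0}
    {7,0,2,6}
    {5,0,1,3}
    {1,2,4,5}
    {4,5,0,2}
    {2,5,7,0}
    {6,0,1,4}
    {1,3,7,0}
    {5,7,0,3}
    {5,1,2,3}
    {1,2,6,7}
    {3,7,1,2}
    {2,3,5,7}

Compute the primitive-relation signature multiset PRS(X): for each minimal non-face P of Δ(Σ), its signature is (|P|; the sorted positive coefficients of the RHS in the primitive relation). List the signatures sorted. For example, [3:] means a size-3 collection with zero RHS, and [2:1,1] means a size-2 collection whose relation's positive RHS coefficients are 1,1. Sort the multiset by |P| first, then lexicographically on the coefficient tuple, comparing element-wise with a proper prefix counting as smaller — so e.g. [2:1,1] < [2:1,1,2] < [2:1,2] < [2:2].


Minimal non-faces — 7 found among 8 rays, 16 max cones:

  P={5,6}:  v_{5} + v_{6} = 0 — sig = [2:]
  P={3,4}:  v_{3} + v_{4} = v_{1} — sig = [2:1]
  P={4,7}:  v_{4} + v_{7} = v_{6} — sig = [2:1]
  P={3,6}:  v_{3} + v_{6} = v_{1} + v_{7} — sig = [2:1,1]
  P={0,2,3}:  v_{0} + v_{2} + v_{3} = 0 — sig = [3:]
  P={0,1,2}:  v_{0} + v_{1} + v_{2} = v_{4} — sig = [3:1]
  P={1,5,7}:  v_{1} + v_{5} + v_{7} = v_{3} — sig = [3:1]

Sorted signature multiset PRS(X):
{ [2:],  [2:1] ×2,  [2:1,1],  [3:],  [3:1] ×2 }


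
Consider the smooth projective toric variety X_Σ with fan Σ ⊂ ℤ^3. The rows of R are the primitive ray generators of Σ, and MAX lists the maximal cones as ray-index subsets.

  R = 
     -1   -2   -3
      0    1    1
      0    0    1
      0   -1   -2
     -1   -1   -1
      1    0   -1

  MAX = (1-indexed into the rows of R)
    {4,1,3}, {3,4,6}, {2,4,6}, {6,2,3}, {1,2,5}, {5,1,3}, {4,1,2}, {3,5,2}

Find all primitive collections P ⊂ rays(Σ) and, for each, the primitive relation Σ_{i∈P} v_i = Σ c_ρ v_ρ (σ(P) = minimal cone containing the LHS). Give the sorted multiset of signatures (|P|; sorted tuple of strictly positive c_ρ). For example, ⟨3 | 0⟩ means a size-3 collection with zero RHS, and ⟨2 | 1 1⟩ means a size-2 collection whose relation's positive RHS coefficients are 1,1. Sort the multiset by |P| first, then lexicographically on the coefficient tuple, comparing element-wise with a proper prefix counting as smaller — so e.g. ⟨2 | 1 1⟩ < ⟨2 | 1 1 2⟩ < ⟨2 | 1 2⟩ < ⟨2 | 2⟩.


5 collections generate NE(X_Σ); each relation:

  P={4,5}:  v_{4} + v_{5} = v_{1} — sig = ⟨2 | 1⟩
  P={5,6}:  v_{5} + v_{6} = v_{4} — sig = ⟨2 | 1⟩
  P={1,6}:  v_{1} + v_{6} = 2·v_{4} — sig = ⟨2 | 2⟩
  P={2,3,4}:  v_{2} + v_{3} + v_{4} = 0 — sig = ⟨3 | 0⟩
  P={1,2,3}:  v_{1} + v_{2} + v_{3} = v_{5} — sig = ⟨3 | 1⟩

so the primitive-relation signature multiset is
    |P|=2: 3 collections, coeffs (1), (1), (2)
    |P|=3: 2 collections, coeffs (), (1)


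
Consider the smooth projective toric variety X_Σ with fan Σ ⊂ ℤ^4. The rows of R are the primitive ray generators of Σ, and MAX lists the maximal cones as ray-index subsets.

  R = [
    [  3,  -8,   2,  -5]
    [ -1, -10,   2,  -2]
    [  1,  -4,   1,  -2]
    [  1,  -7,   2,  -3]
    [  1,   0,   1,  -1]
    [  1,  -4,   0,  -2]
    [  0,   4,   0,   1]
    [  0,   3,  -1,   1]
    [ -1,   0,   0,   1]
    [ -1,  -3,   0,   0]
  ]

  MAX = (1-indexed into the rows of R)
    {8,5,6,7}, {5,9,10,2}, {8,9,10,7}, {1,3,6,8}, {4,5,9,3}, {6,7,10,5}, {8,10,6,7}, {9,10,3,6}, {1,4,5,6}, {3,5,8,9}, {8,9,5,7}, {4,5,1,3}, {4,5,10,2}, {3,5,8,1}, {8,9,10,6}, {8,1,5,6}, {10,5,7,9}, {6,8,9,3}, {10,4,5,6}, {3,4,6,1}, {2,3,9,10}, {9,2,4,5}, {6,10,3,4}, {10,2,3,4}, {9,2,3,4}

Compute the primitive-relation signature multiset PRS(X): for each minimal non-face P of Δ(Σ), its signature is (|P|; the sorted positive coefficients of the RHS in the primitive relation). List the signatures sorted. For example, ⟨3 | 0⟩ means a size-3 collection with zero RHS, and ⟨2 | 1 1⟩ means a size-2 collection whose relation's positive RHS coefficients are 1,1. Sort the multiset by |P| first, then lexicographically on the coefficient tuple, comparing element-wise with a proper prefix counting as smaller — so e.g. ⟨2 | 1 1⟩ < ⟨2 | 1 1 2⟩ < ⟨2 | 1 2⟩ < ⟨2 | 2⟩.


19 collections generate NE(X_Σ); each relation:

  {3,7}:  v_{3} + v_{7} = v_{5}  ⟹  sig = ⟨2 | 1⟩
  {4,8}:  v_{4} + v_{8} = v_{3}  ⟹  sig = ⟨2 | 1⟩
  {1,10}:  v_{1} + v_{10} = v_{4} + v_{6}  ⟹  sig = ⟨2 | 1 1⟩
  {2,8}:  v_{2} + v_{8} = v_{3} + v_{9} + v_{10}  ⟹  sig = ⟨2 | 1 1 1⟩
  {1,2}:  v_{1} + v_{2} = 2·v_{3} + v_{4} + v_{10}  ⟹  sig = ⟨2 | 1 1 2⟩
  {1,7}:  v_{1} + v_{7} = 2·v_{5} + v_{6}  ⟹  sig = ⟨2 | 1 2⟩
  {4,7}:  v_{4} + v_{7} = 2·v_{5} + v_{10}  ⟹  sig = ⟨2 | 1 2⟩
  {2,7}:  v_{2} + v_{7} = 2·v_{5} + v_{9} + 2·v_{10}  ⟹  sig = ⟨2 | 1 2 2⟩
  {1,9}:  v_{1} + v_{9} = 2·v_{3}  ⟹  sig = ⟨2 | 2⟩
  {2,6}:  v_{2} + v_{6} = 2·v_{3} + 2·v_{10}  ⟹  sig = ⟨2 | 2 2⟩
  {5,8,10}:  v_{5} + v_{8} + v_{10} = 0  ⟹  sig = ⟨3 | 0⟩
  {6,7,9}:  v_{6} + v_{7} + v_{9} = 0  ⟹  sig = ⟨3 | 0⟩
  {3,5,6}:  v_{3} + v_{5} + v_{6} = v_{1}  ⟹  sig = ⟨3 | 1⟩
  {3,5,10}:  v_{3} + v_{5} + v_{10} = v_{4}  ⟹  sig = ⟨3 | 1⟩
  {4,9,10}:  v_{4} + v_{9} + v_{10} = v_{2}  ⟹  sig = ⟨3 | 1⟩
  {5,6,9}:  v_{5} + v_{6} + v_{9} = v_{3}  ⟹  sig = ⟨3 | 1⟩
  {3,8,10}:  v_{3} + v_{8} + v_{10} = v_{6} + v_{9}  ⟹  sig = ⟨3 | 1 1⟩
  {2,3,5}:  v_{2} + v_{3} + v_{5} = 2·v_{4} + v_{9}  ⟹  sig = ⟨3 | 1 2⟩
  {4,6,9}:  v_{4} + v_{6} + v_{9} = 2·v_{3} + v_{10}  ⟹  sig = ⟨3 | 1 2⟩

Hence PRS(X_Σ) =
    ⟨2 | 1⟩
    ⟨2 | 1⟩
    ⟨2 | 1 1⟩
    ⟨2 | 1 1 1⟩
    ⟨2 | 1 1 2⟩
    ⟨2 | 1 2⟩
    ⟨2 | 1 2⟩
    ⟨2 | 1 2 2⟩
    ⟨2 | 2⟩
    ⟨2 | 2 2⟩
    ⟨3 | 0⟩
    ⟨3 | 0⟩
    ⟨3 | 1⟩
    ⟨3 | 1⟩
    ⟨3 | 1⟩
    ⟨3 | 1⟩
    ⟨3 | 1 1⟩
    ⟨3 | 1 2⟩
    ⟨3 | 1 2⟩


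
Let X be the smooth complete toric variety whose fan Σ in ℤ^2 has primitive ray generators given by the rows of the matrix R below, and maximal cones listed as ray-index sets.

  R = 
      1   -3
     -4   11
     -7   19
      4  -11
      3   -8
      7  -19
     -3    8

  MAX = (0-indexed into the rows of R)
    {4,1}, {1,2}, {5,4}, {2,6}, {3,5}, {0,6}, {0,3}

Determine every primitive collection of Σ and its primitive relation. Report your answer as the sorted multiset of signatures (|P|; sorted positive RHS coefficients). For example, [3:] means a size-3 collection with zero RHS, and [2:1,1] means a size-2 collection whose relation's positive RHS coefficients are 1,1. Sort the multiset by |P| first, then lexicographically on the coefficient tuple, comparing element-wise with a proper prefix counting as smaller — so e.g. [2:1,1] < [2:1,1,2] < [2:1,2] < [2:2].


Δ(Σ) — 7 vertices, 14 min non-faces:

  {1,3}:  v_{1} + v_{3} = 0  →  sig = [2:]
  {2,5}:  v_{2} + v_{5} = 0  →  sig = [2:]
  {4,6}:  v_{4} + v_{6} = 0  →  sig = [2:]
  {0,1}:  v_{0} + v_{1} = v_{6}  →  sig = [2:1]
  {0,4}:  v_{0} + v_{4} = v_{3}  →  sig = [2:1]
  {1,5}:  v_{1} + v_{5} = v_{4}  →  sig = [2:1]
  {1,6}:  v_{1} + v_{6} = v_{2}  →  sig = [2:1]
  {2,3}:  v_{2} + v_{3} = v_{6}  →  sig = [2:1]
  {2,4}:  v_{2} + v_{4} = v_{1}  →  sig = [2:1]
  {3,4}:  v_{3} + v_{4} = v_{5}  →  sig = [2:1]
  {3,6}:  v_{3} + v_{6} = v_{0}  →  sig = [2:1]
  {5,6}:  v_{5} + v_{6} = v_{3}  →  sig = [2:1]
  {0,2}:  v_{0} + v_{2} = 2·v_{6}  →  sig = [2:2]
  {0,5}:  v_{0} + v_{5} = 2·v_{3}  →  sig = [2:2]

Sorted signature multiset PRS(X):
    [2:]
    [2:]
    [2:]
    [2:1]
    [2:1]
    [2:1]
    [2:1]
    [2:1]
    [2:1]
    [2:1]
    [2:1]
    [2:1]
    [2:2]
    [2:2]


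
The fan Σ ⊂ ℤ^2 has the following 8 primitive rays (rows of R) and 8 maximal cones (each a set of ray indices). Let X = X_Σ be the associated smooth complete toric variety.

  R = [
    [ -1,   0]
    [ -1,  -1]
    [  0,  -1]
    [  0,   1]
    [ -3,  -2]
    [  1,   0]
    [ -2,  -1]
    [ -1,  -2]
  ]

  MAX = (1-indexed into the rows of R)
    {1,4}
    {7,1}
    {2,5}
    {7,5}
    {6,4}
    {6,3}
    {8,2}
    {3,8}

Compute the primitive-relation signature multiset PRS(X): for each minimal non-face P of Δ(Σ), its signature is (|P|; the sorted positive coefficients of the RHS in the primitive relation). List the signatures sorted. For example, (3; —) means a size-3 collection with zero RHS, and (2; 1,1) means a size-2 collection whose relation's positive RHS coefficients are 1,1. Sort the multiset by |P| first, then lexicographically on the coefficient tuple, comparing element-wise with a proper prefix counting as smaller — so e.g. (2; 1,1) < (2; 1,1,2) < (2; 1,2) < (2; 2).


Δ(Σ) — 8 vertices, 20 min non-faces:

  • {1,6}:  v_{1} + v_{6} = 0  so sig = (2; —)
  • {3,4}:  v_{3} + v_{4} = 0  so sig = (2; —)
  • {1,2}:  v_{1} + v_{2} = v_{7}  so sig = (2; 1)
  • {1,3}:  v_{1} + v_{3} = v_{2}  so sig = (2; 1)
  • {2,3}:  v_{2} + v_{3} = v_{8}  so sig = (2; 1)
  • {2,4}:  v_{2} + v_{4} = v_{1}  so sig = (2; 1)
  • {2,6}:  v_{2} + v_{6} = v_{3}  so sig = (2; 1)
  • {2,7}:  v_{2} + v_{7} = v_{5}  so sig = (2; 1)
  • {4,8}:  v_{4} + v_{8} = v_{2}  so sig = (2; 1)
  • {6,7}:  v_{6} + v_{7} = v_{2}  so sig = (2; 1)
  • {4,5}:  v_{4} + v_{5} = v_{1} + v_{7}  so sig = (2; 1,1)
  • {1,5}:  v_{1} + v_{5} = 2·v_{7}  so sig = (2; 2)
  • {1,8}:  v_{1} + v_{8} = 2·v_{2}  so sig = (2; 2)
  • {3,7}:  v_{3} + v_{7} = 2·v_{2}  so sig = (2; 2)
  • {4,7}:  v_{4} + v_{7} = 2·v_{1}  so sig = (2; 2)
  • {5,6}:  v_{5} + v_{6} = 2·v_{2}  so sig = (2; 2)
  • {6,8}:  v_{6} + v_{8} = 2·v_{3}  so sig = (2; 2)
  • {3,5}:  v_{3} + v_{5} = 3·v_{2}  so sig = (2; 3)
  • {7,8}:  v_{7} + v_{8} = 3·v_{2}  so sig = (2; 3)
  • {5,8}:  v_{5} + v_{8} = 4·v_{2}  so sig = (2; 4)

Hence PRS(X_Σ) =
    (2; —)
    (2; —)
    (2; 1)
    (2; 1)
    (2; 1)
    (2; 1)
    (2; 1)
    (2; 1)
    (2; 1)
    (2; 1)
    (2; 1,1)
    (2; 2)
    (2; 2)
    (2; 2)
    (2; 2)
    (2; 2)
    (2; 2)
    (2; 3)
    (2; 3)
    (2; 4)


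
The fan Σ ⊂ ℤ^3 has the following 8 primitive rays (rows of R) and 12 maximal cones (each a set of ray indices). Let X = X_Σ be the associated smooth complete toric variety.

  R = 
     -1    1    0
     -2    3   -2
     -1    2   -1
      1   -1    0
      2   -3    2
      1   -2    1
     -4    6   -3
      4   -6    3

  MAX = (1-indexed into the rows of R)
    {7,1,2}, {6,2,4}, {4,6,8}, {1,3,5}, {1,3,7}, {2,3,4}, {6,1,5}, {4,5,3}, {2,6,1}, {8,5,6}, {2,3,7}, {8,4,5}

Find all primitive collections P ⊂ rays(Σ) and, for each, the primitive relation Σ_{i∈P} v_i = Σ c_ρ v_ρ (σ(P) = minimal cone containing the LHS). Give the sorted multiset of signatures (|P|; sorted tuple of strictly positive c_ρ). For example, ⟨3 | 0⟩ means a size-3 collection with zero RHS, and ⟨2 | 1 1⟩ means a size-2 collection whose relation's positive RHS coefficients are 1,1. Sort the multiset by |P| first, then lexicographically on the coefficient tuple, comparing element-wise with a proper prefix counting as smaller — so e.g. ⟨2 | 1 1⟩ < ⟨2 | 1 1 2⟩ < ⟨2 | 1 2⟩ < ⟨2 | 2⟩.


12 minimal non-faces of Δ(Σ) (on 8 rays):

  • {1,4}:  v_{1} + v_{4} = 0  →  sig = ⟨2 | 0⟩
  • {2,5}:  v_{2} + v_{5} = 0  →  sig = ⟨2 | 0⟩
  • {3,6}:  v_{3} + v_{6} = 0  →  sig = ⟨2 | 0⟩
  • {7,8}:  v_{7} + v_{8} = 0  →  sig = ⟨2 | 0⟩
  • {1,8}:  v_{1} + v_{8} = v_{5} + v_{6}  →  sig = ⟨2 | 1 1⟩
  • {2,8}:  v_{2} + v_{8} = v_{4} + v_{6}  →  sig = ⟨2 | 1 1⟩
  • {3,8}:  v_{3} + v_{8} = v_{4} + v_{5}  →  sig = ⟨2 | 1 1⟩
  • {4,7}:  v_{4} + v_{7} = v_{2} + v_{3}  →  sig = ⟨2 | 1 1⟩
  • {5,7}:  v_{5} + v_{7} = v_{1} + v_{3}  →  sig = ⟨2 | 1 1⟩
  • {6,7}:  v_{6} + v_{7} = v_{1} + v_{2}  →  sig = ⟨2 | 1 1⟩
  • {1,2,3}:  v_{1} + v_{2} + v_{3} = v_{7}  →  sig = ⟨3 | 1⟩
  • {4,5,6}:  v_{4} + v_{5} + v_{6} = v_{8}  →  sig = ⟨3 | 1⟩

Sorted signature multiset PRS(X):
    |P|=2: 10 collections, coeffs (), (), (), (), (1,1), (1,1), (1,1), (1,1), (1,1), (1,1)
    |P|=3: 2 collections, coeffs (1), (1)


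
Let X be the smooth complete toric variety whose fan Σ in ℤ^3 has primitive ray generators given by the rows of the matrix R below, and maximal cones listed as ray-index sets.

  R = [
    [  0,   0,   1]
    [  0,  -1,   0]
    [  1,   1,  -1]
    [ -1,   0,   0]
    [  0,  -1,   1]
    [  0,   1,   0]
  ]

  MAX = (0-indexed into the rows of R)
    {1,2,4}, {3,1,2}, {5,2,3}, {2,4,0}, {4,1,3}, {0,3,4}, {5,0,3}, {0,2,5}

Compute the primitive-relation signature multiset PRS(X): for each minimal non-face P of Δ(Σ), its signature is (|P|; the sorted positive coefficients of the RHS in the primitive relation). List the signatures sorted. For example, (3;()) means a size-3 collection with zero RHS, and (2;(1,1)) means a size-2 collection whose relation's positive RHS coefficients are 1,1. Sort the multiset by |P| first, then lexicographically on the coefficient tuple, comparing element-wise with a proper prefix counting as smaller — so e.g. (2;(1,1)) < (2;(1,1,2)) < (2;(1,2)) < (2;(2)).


Σ has 5 primitive collections:

  {1,5}:  v_{1} + v_{5} = 0  ⟹  sig = (2;())
  {0,1}:  v_{0} + v_{1} = v_{4}  ⟹  sig = (2;(1))
  {4,5}:  v_{4} + v_{5} = v_{0}  ⟹  sig = (2;(1))
  {2,3,4}:  v_{2} + v_{3} + v_{4} = 0  ⟹  sig = (3;())
  {0,2,3}:  v_{0} + v_{2} + v_{3} = v_{5}  ⟹  sig = (3;(1))

Hence PRS(X_Σ) =
[(2;()), (2;(1)), (2;(1)), (3;()), (3;(1))]


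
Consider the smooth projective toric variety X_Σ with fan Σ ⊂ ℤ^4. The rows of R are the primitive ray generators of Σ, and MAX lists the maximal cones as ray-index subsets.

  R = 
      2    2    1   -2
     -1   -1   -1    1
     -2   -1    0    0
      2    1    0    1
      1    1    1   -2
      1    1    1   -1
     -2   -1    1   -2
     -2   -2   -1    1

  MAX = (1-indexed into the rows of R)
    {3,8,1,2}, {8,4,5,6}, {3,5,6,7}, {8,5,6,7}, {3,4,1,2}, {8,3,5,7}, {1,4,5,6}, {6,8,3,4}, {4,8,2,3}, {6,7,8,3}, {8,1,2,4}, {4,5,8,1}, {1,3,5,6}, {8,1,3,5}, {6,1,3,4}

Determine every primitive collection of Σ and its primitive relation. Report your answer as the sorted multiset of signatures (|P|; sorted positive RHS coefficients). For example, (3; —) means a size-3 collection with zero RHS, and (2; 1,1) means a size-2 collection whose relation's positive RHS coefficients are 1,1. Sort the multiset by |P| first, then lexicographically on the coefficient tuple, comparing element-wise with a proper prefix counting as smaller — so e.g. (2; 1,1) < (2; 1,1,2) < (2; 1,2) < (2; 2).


|primitive collections| = 9. Relations:

  {2,6}:  v_{2} + v_{6} = 0 — sig = (2; —)
  {2,5}:  v_{2} + v_{5} = v_{1} + v_{8} — sig = (2; 1,1)
  {2,7}:  v_{2} + v_{7} = v_{3} + v_{5} + v_{8} — sig = (2; 1,1,1)
  {1,7}:  v_{1} + v_{7} = v_{3} + 2·v_{5} — sig = (2; 1,2)
  {4,7}:  v_{4} + v_{7} = 2·v_{6} + v_{8} — sig = (2; 1,2)
  {1,6,8}:  v_{1} + v_{6} + v_{8} = v_{5} — sig = (3; 1)
  {3,4,5}:  v_{3} + v_{4} + v_{5} = v_{6} — sig = (3; 1)
  {1,3,4,8}:  v_{1} + v_{3} + v_{4} + v_{8} = 0 — sig = (4; —)
  {3,5,6,8}:  v_{3} + v_{5} + v_{6} + v_{8} = v_{7} — sig = (4; 1)

Sorted signature multiset PRS(X):
    (2; —)
    (2; 1,1)
    (2; 1,1,1)
    (2; 1,2)
    (2; 1,2)
    (3; 1)
    (3; 1)
    (4; —)
    (4; 1)


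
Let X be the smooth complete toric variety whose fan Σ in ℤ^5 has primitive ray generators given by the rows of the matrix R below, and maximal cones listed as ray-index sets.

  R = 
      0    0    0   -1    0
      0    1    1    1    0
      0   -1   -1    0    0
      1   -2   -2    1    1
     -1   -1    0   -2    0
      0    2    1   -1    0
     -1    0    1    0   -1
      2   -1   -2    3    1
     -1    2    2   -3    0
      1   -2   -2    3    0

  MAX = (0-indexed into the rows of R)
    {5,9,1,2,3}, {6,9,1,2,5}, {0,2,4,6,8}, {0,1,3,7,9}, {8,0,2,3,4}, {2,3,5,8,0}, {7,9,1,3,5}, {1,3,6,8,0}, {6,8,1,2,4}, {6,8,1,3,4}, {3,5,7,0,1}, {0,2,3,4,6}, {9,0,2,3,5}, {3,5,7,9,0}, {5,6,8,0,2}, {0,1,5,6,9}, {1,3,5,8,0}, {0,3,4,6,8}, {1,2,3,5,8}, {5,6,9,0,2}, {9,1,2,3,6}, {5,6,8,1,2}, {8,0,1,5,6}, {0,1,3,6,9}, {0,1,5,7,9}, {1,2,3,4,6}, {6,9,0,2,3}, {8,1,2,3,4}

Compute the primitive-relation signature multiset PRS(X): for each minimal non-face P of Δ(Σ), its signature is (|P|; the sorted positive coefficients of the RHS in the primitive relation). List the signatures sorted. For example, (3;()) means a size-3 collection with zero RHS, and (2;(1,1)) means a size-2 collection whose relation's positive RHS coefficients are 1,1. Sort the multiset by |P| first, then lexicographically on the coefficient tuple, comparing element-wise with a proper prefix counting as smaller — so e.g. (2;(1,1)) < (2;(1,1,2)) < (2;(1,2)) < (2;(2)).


The 12 primitive collections of Σ (r=10, n=5):

  P = {8,9}:  v_{8} + v_{9} = 0  so sig = (2;())
  P = {4,7}:  v_{4} + v_{7} = v_{3}  so sig = (2;(1))
  P = {4,5}:  v_{4} + v_{5} = v_{2} + v_{8}  so sig = (2;(1,1))
  P = {2,7}:  v_{2} + v_{7} = v_{3} + v_{5} + v_{9}  so sig = (2;(1,1,1))
  P = {4,9}:  v_{4} + v_{9} = v_{2} + v_{3} + v_{6}  so sig = (2;(1,1,1))
  P = {6,7}:  v_{6} + v_{7} = v_{0} + v_{1} + v_{9}  so sig = (2;(1,1,1))
  P = {7,8}:  v_{7} + v_{8} = v_{0} + v_{1} + v_{3} + v_{5}  so sig = (2;(1,1,1,1))
  P = {0,1,2}:  v_{0} + v_{1} + v_{2} = 0  so sig = (3;())
  P = {3,5,6}:  v_{3} + v_{5} + v_{6} = 0  so sig = (3;())
  P = {0,1,4}:  v_{0} + v_{1} + v_{4} = v_{3} + v_{6} + v_{8}  so sig = (3;(1,1,1))
  P = {2,3,6,8}:  v_{2} + v_{3} + v_{6} + v_{8} = v_{4}  so sig = (4;(1))
  P = {0,1,3,5,9}:  v_{0} + v_{1} + v_{3} + v_{5} + v_{9} = v_{7}  so sig = (5;(1))

Sorted signature multiset PRS(X):
    |P|=2: 7 collections, coeffs (), (1), (1,1), (1,1,1), (1,1,1), (1,1,1), (1,1,1,1)
    |P|=3: 3 collections, coeffs (), (), (1,1,1)
    |P|=4: 1 collection, coeffs (1)
    |P|=5: 1 collection, coeffs (1)
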